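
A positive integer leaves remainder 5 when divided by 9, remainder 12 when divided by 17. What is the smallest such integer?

From n ≡ 5 (mod 9) write n = 5 + 9t. Substituting into n ≡ 12 (mod 17) gives 9t ≡ 7 (mod 17), and since 9⁻¹ ≡ 2 (mod 17), t ≡ 14. Hence n ≡ 5 + 9·14 = 131 (mod 153).

131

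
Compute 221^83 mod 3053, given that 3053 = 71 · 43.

939

Mod 71: 221 ≡ 8; by Fermat, exponent reduces to 83 mod 70 = 13; 8^13 ≡ 16 (mod 71).
Mod 43: 221 ≡ 6; by Fermat, exponent reduces to 83 mod 42 = 41; 6^41 ≡ 36 (mod 43).
Combine by CRT: x ≡ 16 (mod 71), x ≡ 36 (mod 43) ⇒ x ≡ 939 (mod 3053).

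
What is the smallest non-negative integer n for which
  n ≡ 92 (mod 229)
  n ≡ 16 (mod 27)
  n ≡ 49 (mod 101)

430612

The moduli are pairwise coprime; M = 229·27·101 = 624483.
M/229 = 2727; 2727 ≡ 208 (mod 229); 208·109 ≡ 1, so inverse 109.
M/27 = 23129; 23129 ≡ 17 (mod 27); 17·8 ≡ 1, so inverse 8.
M/101 = 6183; 6183 ≡ 22 (mod 101); 22·23 ≡ 1, so inverse 23.
n ≡ 92·2727·109 + 16·23129·8 + 49·6183·23 = 37275109.
37275109 mod 624483 = 430612.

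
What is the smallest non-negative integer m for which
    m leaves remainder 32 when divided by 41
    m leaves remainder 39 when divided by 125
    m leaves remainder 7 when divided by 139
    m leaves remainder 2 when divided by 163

From m ≡ 32 (mod 41) write m = 32 + 41t. Substituting into m ≡ 39 (mod 125) gives 41t ≡ 7 (mod 125), and since 41⁻¹ ≡ 61 (mod 125), t ≡ 52. Hence m ≡ 32 + 41·52 = 2164 (mod 5125).
From m ≡ 2164 (mod 5125) write m = 2164 + 5125t. Substituting into m ≡ 7 (mod 139) gives 5125t ≡ 67 (mod 139), and since 121⁻¹ ≡ 54 (mod 139), t ≡ 4. Hence m ≡ 2164 + 5125·4 = 22664 (mod 712375).
From m ≡ 22664 (mod 712375) write m = 22664 + 712375t. Substituting into m ≡ 2 (mod 163) gives 712375t ≡ 158 (mod 163), and since 65⁻¹ ≡ 158 (mod 163), t ≡ 25. Hence m ≡ 22664 + 712375·25 = 17832039 (mod 116117125).

17832039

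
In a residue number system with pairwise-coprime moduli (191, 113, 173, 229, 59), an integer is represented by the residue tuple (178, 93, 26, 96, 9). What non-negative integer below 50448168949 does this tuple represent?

From x ≡ 178 (mod 191) write x = 178 + 191t. Substituting into x ≡ 93 (mod 113) gives 191t ≡ 28 (mod 113), and since 78⁻¹ ≡ 71 (mod 113), t ≡ 67. Hence x ≡ 178 + 191·67 = 12975 (mod 21583).
From x ≡ 12975 (mod 21583) write x = 12975 + 21583t. Substituting into x ≡ 26 (mod 173) gives 21583t ≡ 26 (mod 173), and since 131⁻¹ ≡ 70 (mod 173), t ≡ 90. Hence x ≡ 12975 + 21583·90 = 1955445 (mod 3733859).
From x ≡ 1955445 (mod 3733859) write x = 1955445 + 3733859t. Substituting into x ≡ 96 (mod 229) gives 3733859t ≡ 82 (mod 229), and since 14⁻¹ ≡ 180 (mod 229), t ≡ 104. Hence x ≡ 1955445 + 3733859·104 = 390276781 (mod 855053711).
From x ≡ 390276781 (mod 855053711) write x = 390276781 + 855053711t. Substituting into x ≡ 9 (mod 59) gives 855053711t ≡ 27 (mod 59), and since 46⁻¹ ≡ 9 (mod 59), t ≡ 7. Hence x ≡ 390276781 + 855053711·7 = 6375652758 (mod 50448168949).

6375652758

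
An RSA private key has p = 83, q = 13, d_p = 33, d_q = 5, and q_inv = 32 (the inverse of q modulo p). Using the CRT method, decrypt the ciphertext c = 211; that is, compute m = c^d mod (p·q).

m₁ = c^(d_p) mod p: c ≡ 45 (mod 83), and 45^33 mod 83 = 39.
m₂ = c^(d_q) mod q: c ≡ 3 (mod 13), and 3^5 mod 13 = 9.
h = q_inv·(m₁ − m₂) mod p = 32·(39 − 9) mod 83 = 47.
m = m₂ + h·q = 9 + 47·13 = 620.

620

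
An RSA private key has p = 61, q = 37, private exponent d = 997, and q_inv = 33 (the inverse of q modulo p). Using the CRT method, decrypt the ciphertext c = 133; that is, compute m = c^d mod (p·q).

72

d_p = d mod (p−1) = 997 mod 60 = 37; d_q = d mod (q−1) = 25.
m₁ = c^(d_p) mod p: c ≡ 11 (mod 61), and 11^37 mod 61 = 11.
m₂ = c^(d_q) mod q: c ≡ 22 (mod 37), and 22^25 mod 37 = 35.
h = q_inv·(m₁ − m₂) mod p = 33·(11 − 35) mod 61 = 1.
m = m₂ + h·q = 35 + 1·37 = 72.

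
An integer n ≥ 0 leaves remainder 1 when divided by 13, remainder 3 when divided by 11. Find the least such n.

14

Combine the congruences pairwise.
From n ≡ 1 (mod 13) write n = 1 + 13t. Substituting into n ≡ 3 (mod 11) gives 13t ≡ 2 (mod 11), and since 2⁻¹ ≡ 6 (mod 11), t ≡ 1. Hence n ≡ 1 + 13·1 = 14 (mod 143).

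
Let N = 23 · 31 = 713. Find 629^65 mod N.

Mod 23: 629 ≡ 8; by Fermat, exponent reduces to 65 mod 22 = 21; 8^21 ≡ 3 (mod 23).
Mod 31: 629 ≡ 9; by Fermat, exponent reduces to 65 mod 30 = 5; 9^5 ≡ 25 (mod 31).
Combine by CRT: x ≡ 3 (mod 23), x ≡ 25 (mod 31) ⇒ x ≡ 118 (mod 713).

118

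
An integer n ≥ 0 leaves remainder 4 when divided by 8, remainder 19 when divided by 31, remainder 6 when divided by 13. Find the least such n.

1228

From n ≡ 4 (mod 8) write n = 4 + 8t. Substituting into n ≡ 19 (mod 31) gives 8t ≡ 15 (mod 31), and since 8⁻¹ ≡ 4 (mod 31), t ≡ 29. Hence n ≡ 4 + 8·29 = 236 (mod 248).
From n ≡ 236 (mod 248) write n = 236 + 248t. Substituting into n ≡ 6 (mod 13) gives 248t ≡ 4 (mod 13), and since 1⁻¹ ≡ 1 (mod 13), t ≡ 4. Hence n ≡ 236 + 248·4 = 1228 (mod 3224).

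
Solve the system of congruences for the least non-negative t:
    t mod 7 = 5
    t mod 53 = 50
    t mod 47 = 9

Combine the congruences pairwise.
From t ≡ 5 (mod 7) write t = 5 + 7s. Substituting into t ≡ 50 (mod 53) gives 7s ≡ 45 (mod 53), and since 7⁻¹ ≡ 38 (mod 53), s ≡ 14. Hence t ≡ 5 + 7·14 = 103 (mod 371).
From t ≡ 103 (mod 371) write t = 103 + 371s. Substituting into t ≡ 9 (mod 47) gives 371s ≡ 0 (mod 47), and since 42⁻¹ ≡ 28 (mod 47), s ≡ 0. Hence t ≡ 103 + 371·0 = 103 (mod 17437).

103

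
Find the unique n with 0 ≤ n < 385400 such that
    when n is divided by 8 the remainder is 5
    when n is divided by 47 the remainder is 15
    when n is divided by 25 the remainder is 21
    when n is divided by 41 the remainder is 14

202021

Combine the congruences pairwise.
From n ≡ 5 (mod 8) write n = 5 + 8t. Substituting into n ≡ 15 (mod 47) gives 8t ≡ 10 (mod 47), and since 8⁻¹ ≡ 6 (mod 47), t ≡ 13. Hence n ≡ 5 + 8·13 = 109 (mod 376).
From n ≡ 109 (mod 376) write n = 109 + 376t. Substituting into n ≡ 21 (mod 25) gives 376t ≡ 12 (mod 25), and since 1⁻¹ ≡ 1 (mod 25), t ≡ 12. Hence n ≡ 109 + 376·12 = 4621 (mod 9400).
From n ≡ 4621 (mod 9400) write n = 4621 + 9400t. Substituting into n ≡ 14 (mod 41) gives 9400t ≡ 26 (mod 41), and since 11⁻¹ ≡ 15 (mod 41), t ≡ 21. Hence n ≡ 4621 + 9400·21 = 202021 (mod 385400).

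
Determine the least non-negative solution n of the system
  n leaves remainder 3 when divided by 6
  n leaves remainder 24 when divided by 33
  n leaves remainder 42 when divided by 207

gcd(6, 33) = 3 and 3 | (24 − 3), so the pair is consistent; merging gives n ≡ 57 (mod 66), where 66 = lcm(6, 33).
gcd(66, 207) = 3 and 3 | (42 − 57), so the pair is consistent; merging gives n ≡ 1905 (mod 4554), where 4554 = lcm(66, 207).
The solution is unique modulo lcm(6, 33, 207) = 4554.

1905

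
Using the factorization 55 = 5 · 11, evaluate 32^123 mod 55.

Mod 5: 32 ≡ 2; by Fermat, exponent reduces to 123 mod 4 = 3; 2^3 ≡ 3 (mod 5).
Mod 11: 32 ≡ 10; by Fermat, exponent reduces to 123 mod 10 = 3; 10^3 ≡ 10 (mod 11).
Combine by CRT: x ≡ 3 (mod 5), x ≡ 10 (mod 11) ⇒ x ≡ 43 (mod 55).

43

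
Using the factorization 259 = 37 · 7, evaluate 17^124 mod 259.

53

Mod 37: 17 ≡ 17; by Fermat, exponent reduces to 124 mod 36 = 16; 17^16 ≡ 16 (mod 37).
Mod 7: 17 ≡ 3; by Fermat, exponent reduces to 124 mod 6 = 4; 3^4 ≡ 4 (mod 7).
Combine by CRT: x ≡ 16 (mod 37), x ≡ 4 (mod 7) ⇒ x ≡ 53 (mod 259).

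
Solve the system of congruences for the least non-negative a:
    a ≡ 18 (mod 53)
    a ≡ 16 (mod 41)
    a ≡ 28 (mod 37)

21377

The moduli are pairwise coprime; N = 53·41·37 = 80401.
N/53 = 1517; 1517 ≡ 33 (mod 53); 33·45 ≡ 1, so inverse 45.
N/41 = 1961; 1961 ≡ 34 (mod 41); 34·35 ≡ 1, so inverse 35.
N/37 = 2173; 2173 ≡ 27 (mod 37); 27·11 ≡ 1, so inverse 11.
a ≡ 18·1517·45 + 16·1961·35 + 28·2173·11 = 2996214.
2996214 mod 80401 = 21377.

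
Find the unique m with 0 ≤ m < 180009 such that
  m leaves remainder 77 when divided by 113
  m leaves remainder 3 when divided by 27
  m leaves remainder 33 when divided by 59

From m ≡ 77 (mod 113) write m = 77 + 113t. Substituting into m ≡ 3 (mod 27) gives 113t ≡ 7 (mod 27), and since 5⁻¹ ≡ 11 (mod 27), t ≡ 23. Hence m ≡ 77 + 113·23 = 2676 (mod 3051).
From m ≡ 2676 (mod 3051) write m = 2676 + 3051t. Substituting into m ≡ 33 (mod 59) gives 3051t ≡ 12 (mod 59), and since 42⁻¹ ≡ 52 (mod 59), t ≡ 34. Hence m ≡ 2676 + 3051·34 = 106410 (mod 180009).

106410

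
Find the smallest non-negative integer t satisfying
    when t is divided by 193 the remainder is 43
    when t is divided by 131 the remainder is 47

From t ≡ 43 (mod 193) write t = 43 + 193s. Substituting into t ≡ 47 (mod 131) gives 193s ≡ 4 (mod 131), and since 62⁻¹ ≡ 112 (mod 131), s ≡ 55. Hence t ≡ 43 + 193·55 = 10658 (mod 25283).

10658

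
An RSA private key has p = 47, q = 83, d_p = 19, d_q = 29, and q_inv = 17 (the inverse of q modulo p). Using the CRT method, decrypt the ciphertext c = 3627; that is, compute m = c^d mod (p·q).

m₁ = c^(d_p) mod p: c ≡ 8 (mod 47), and 8^19 mod 47 = 27.
m₂ = c^(d_q) mod q: c ≡ 58 (mod 83), and 58^29 mod 83 = 76.
h = q_inv·(m₁ − m₂) mod p = 17·(27 − 76) mod 47 = 13.
m = m₂ + h·q = 76 + 13·83 = 1155.

1155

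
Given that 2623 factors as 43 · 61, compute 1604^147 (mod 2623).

Mod 43: 1604 ≡ 13; by Fermat, exponent reduces to 147 mod 42 = 21; 13^21 ≡ 1 (mod 43).
Mod 61: 1604 ≡ 18; by Fermat, exponent reduces to 147 mod 60 = 27; 18^27 ≡ 28 (mod 61).
Combine by CRT: x ≡ 1 (mod 43), x ≡ 28 (mod 61) ⇒ x ≡ 1248 (mod 2623).

1248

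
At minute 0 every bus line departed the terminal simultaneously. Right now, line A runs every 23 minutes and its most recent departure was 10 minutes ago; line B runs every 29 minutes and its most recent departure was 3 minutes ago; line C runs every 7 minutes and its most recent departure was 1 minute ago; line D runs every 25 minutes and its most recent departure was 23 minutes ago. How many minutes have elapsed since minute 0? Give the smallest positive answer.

148

The moduli are pairwise coprime; N = 23·29·7·25 = 116725.
N/23 = 5075; 5075 ≡ 15 (mod 23); 15·20 ≡ 1, so inverse 20.
N/29 = 4025; 4025 ≡ 23 (mod 29); 23·24 ≡ 1, so inverse 24.
N/7 = 16675; 16675 ≡ 1 (mod 7), inverse 1.
N/25 = 4669; 4669 ≡ 19 (mod 25); 19·4 ≡ 1, so inverse 4.
t ≡ 10·5075·20 + 3·4025·24 + 1·16675·1 + 23·4669·4 = 1751023.
1751023 mod 116725 = 148.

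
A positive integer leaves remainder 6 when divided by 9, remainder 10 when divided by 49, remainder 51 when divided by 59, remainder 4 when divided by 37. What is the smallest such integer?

129615

The moduli are pairwise coprime; N = 9·49·59·37 = 962703.
N/9 = 106967; 106967 ≡ 2 (mod 9); 2·5 ≡ 1, so inverse 5.
N/49 = 19647; 19647 ≡ 47 (mod 49); 47·24 ≡ 1, so inverse 24.
N/59 = 16317; 16317 ≡ 33 (mod 59); 33·34 ≡ 1, so inverse 34.
N/37 = 26019; 26019 ≡ 8 (mod 37); 8·14 ≡ 1, so inverse 14.
m ≡ 6·106967·5 + 10·19647·24 + 51·16317·34 + 4·26019·14 = 37675032.
37675032 mod 962703 = 129615.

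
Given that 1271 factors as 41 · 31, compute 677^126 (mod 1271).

Mod 41: 677 ≡ 21; by Fermat, exponent reduces to 126 mod 40 = 6; 21^6 ≡ 25 (mod 41).
Mod 31: 677 ≡ 26; by Fermat, exponent reduces to 126 mod 30 = 6; 26^6 ≡ 1 (mod 31).
Combine by CRT: x ≡ 25 (mod 41), x ≡ 1 (mod 31) ⇒ x ≡ 435 (mod 1271).

435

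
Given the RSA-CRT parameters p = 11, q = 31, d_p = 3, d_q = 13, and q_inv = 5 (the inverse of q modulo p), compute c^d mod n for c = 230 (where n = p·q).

197

m₁ = c^(d_p) mod p: c ≡ 10 (mod 11), and 10^3 mod 11 = 10.
m₂ = c^(d_q) mod q: c ≡ 13 (mod 31), and 13^13 mod 31 = 11.
h = q_inv·(m₁ − m₂) mod p = 5·(10 − 11) mod 11 = 6.
m = m₂ + h·q = 11 + 6·31 = 197.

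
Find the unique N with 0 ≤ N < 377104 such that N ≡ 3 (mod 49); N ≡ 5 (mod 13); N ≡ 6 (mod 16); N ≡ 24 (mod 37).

15046

The moduli are pairwise coprime; M = 49·13·16·37 = 377104.
M/49 = 7696; 7696 ≡ 3 (mod 49); 3·33 ≡ 1, so inverse 33.
M/13 = 29008; 29008 ≡ 5 (mod 13); 5·8 ≡ 1, so inverse 8.
M/16 = 23569; 23569 ≡ 1 (mod 16), inverse 1.
M/37 = 10192; 10192 ≡ 17 (mod 37); 17·24 ≡ 1, so inverse 24.
N ≡ 3·7696·33 + 5·29008·8 + 6·23569·1 + 24·10192·24 = 7934230.
7934230 mod 377104 = 15046.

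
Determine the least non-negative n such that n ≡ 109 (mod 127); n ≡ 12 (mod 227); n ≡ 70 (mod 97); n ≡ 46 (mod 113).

The moduli are pairwise coprime; M = 127·227·97·113 = 315994669.
M/127 = 2488147; 2488147 ≡ 90 (mod 127); 90·24 ≡ 1, so inverse 24.
M/227 = 1392047; 1392047 ≡ 83 (mod 227); 83·93 ≡ 1, so inverse 93.
M/97 = 3257677; 3257677 ≡ 29 (mod 97); 29·87 ≡ 1, so inverse 87.
M/113 = 2796413; 2796413 ≡ 2 (mod 113); 2·57 ≡ 1, so inverse 57.
n ≡ 109·2488147·24 + 12·1392047·93 + 70·3257677·87 + 46·2796413·57 = 35233964820.
35233964820 mod 315994669 = 158556561.

158556561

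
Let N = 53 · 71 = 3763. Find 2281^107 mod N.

Mod 53: 2281 ≡ 2; by Fermat, exponent reduces to 107 mod 52 = 3; 2^3 ≡ 8 (mod 53).
Mod 71: 2281 ≡ 9; by Fermat, exponent reduces to 107 mod 70 = 37; 9^37 ≡ 10 (mod 71).
Combine by CRT: x ≡ 8 (mod 53), x ≡ 10 (mod 71) ⇒ x ≡ 3347 (mod 3763).

3347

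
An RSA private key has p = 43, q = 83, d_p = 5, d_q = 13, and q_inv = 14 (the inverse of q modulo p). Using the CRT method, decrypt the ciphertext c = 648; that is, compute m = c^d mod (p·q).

3210

m₁ = c^(d_p) mod p: c ≡ 3 (mod 43), and 3^5 mod 43 = 28.
m₂ = c^(d_q) mod q: c ≡ 67 (mod 83), and 67^13 mod 83 = 56.
h = q_inv·(m₁ − m₂) mod p = 14·(28 − 56) mod 43 = 38.
m = m₂ + h·q = 56 + 38·83 = 3210.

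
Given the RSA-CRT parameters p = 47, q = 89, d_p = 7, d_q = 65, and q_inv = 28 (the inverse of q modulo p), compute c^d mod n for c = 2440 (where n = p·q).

m₁ = c^(d_p) mod p: c ≡ 43 (mod 47), and 43^7 mod 47 = 19.
m₂ = c^(d_q) mod q: c ≡ 37 (mod 89), and 37^65 mod 89 = 37.
h = q_inv·(m₁ − m₂) mod p = 28·(19 − 37) mod 47 = 13.
m = m₂ + h·q = 37 + 13·89 = 1194.

1194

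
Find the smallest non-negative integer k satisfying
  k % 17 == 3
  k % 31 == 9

71

Combine the congruences pairwise.
From k ≡ 3 (mod 17) write k = 3 + 17t. Substituting into k ≡ 9 (mod 31) gives 17t ≡ 6 (mod 31), and since 17⁻¹ ≡ 11 (mod 31), t ≡ 4. Hence k ≡ 3 + 17·4 = 71 (mod 527).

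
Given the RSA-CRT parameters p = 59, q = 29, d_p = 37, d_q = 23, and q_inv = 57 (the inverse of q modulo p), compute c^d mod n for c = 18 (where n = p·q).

1191

m₁ = c^(d_p) mod p: c ≡ 18 (mod 59), and 18^37 mod 59 = 11.
m₂ = c^(d_q) mod q: c ≡ 18 (mod 29), and 18^23 mod 29 = 2.
h = q_inv·(m₁ − m₂) mod p = 57·(11 − 2) mod 59 = 41.
m = m₂ + h·q = 2 + 41·29 = 1191.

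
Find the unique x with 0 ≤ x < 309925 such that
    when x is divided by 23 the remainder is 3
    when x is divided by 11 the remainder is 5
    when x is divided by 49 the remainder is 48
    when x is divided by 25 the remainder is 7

249507

From x ≡ 3 (mod 23) write x = 3 + 23t. Substituting into x ≡ 5 (mod 11) gives 23t ≡ 2 (mod 11), and since 1⁻¹ ≡ 1 (mod 11), t ≡ 2. Hence x ≡ 3 + 23·2 = 49 (mod 253).
From x ≡ 49 (mod 253) write x = 49 + 253t. Substituting into x ≡ 48 (mod 49) gives 253t ≡ 48 (mod 49), and since 8⁻¹ ≡ 43 (mod 49), t ≡ 6. Hence x ≡ 49 + 253·6 = 1567 (mod 12397).
From x ≡ 1567 (mod 12397) write x = 1567 + 12397t. Substituting into x ≡ 7 (mod 25) gives 12397t ≡ 15 (mod 25), and since 22⁻¹ ≡ 8 (mod 25), t ≡ 20. Hence x ≡ 1567 + 12397·20 = 249507 (mod 309925).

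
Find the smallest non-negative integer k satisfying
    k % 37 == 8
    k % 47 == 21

From k ≡ 8 (mod 37) write k = 8 + 37t. Substituting into k ≡ 21 (mod 47) gives 37t ≡ 13 (mod 47), and since 37⁻¹ ≡ 14 (mod 47), t ≡ 41. Hence k ≡ 8 + 37·41 = 1525 (mod 1739).

1525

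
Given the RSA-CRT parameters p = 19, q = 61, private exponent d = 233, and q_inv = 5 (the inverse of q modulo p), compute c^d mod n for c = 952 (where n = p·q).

770

d_p = d mod (p−1) = 233 mod 18 = 17; d_q = d mod (q−1) = 53.
m₁ = c^(d_p) mod p: c ≡ 2 (mod 19), and 2^17 mod 19 = 10.
m₂ = c^(d_q) mod q: c ≡ 37 (mod 61), and 37^53 mod 61 = 38.
h = q_inv·(m₁ − m₂) mod p = 5·(10 − 38) mod 19 = 12.
m = m₂ + h·q = 38 + 12·61 = 770.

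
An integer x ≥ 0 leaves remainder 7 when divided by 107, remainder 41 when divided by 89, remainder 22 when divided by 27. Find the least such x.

The moduli are pairwise coprime; N = 107·89·27 = 257121.
N/107 = 2403; 2403 ≡ 49 (mod 107); 49·83 ≡ 1, so inverse 83.
N/89 = 2889; 2889 ≡ 41 (mod 89); 41·76 ≡ 1, so inverse 76.
N/27 = 9523; 9523 ≡ 19 (mod 27); 19·10 ≡ 1, so inverse 10.
x ≡ 7·2403·83 + 41·2889·76 + 22·9523·10 = 12493327.
12493327 mod 257121 = 151519.

151519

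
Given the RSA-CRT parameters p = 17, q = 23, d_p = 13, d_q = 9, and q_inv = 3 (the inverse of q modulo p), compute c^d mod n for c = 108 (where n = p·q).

m₁ = c^(d_p) mod p: c ≡ 6 (mod 17), and 6^13 mod 17 = 10.
m₂ = c^(d_q) mod q: c ≡ 16 (mod 23), and 16^9 mod 23 = 8.
h = q_inv·(m₁ − m₂) mod p = 3·(10 − 8) mod 17 = 6.
m = m₂ + h·q = 8 + 6·23 = 146.

146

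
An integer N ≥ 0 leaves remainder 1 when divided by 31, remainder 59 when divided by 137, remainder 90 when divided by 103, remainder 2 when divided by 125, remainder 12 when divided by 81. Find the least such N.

From N ≡ 1 (mod 31) write N = 1 + 31t. Substituting into N ≡ 59 (mod 137) gives 31t ≡ 58 (mod 137), and since 31⁻¹ ≡ 84 (mod 137), t ≡ 77. Hence N ≡ 1 + 31·77 = 2388 (mod 4247).
From N ≡ 2388 (mod 4247) write N = 2388 + 4247t. Substituting into N ≡ 90 (mod 103) gives 4247t ≡ 71 (mod 103), and since 24⁻¹ ≡ 73 (mod 103), t ≡ 33. Hence N ≡ 2388 + 4247·33 = 142539 (mod 437441).
From N ≡ 142539 (mod 437441) write N = 142539 + 437441t. Substituting into N ≡ 2 (mod 125) gives 437441t ≡ 88 (mod 125), and since 66⁻¹ ≡ 36 (mod 125), t ≡ 43. Hence N ≡ 142539 + 437441·43 = 18952502 (mod 54680125).
From N ≡ 18952502 (mod 54680125) write N = 18952502 + 54680125t. Substituting into N ≡ 12 (mod 81) gives 54680125t ≡ 52 (mod 81), and since 22⁻¹ ≡ 70 (mod 81), t ≡ 76. Hence N ≡ 18952502 + 54680125·76 = 4174642002 (mod 4429090125).

4174642002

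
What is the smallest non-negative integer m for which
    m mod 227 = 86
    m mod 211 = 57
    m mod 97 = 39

The moduli are pairwise coprime; N = 227·211·97 = 4646009.
N/227 = 20467; 20467 ≡ 37 (mod 227); 37·135 ≡ 1, so inverse 135.
N/211 = 22019; 22019 ≡ 75 (mod 211); 75·166 ≡ 1, so inverse 166.
N/97 = 47897; 47897 ≡ 76 (mod 97); 76·60 ≡ 1, so inverse 60.
m ≡ 86·20467·135 + 57·22019·166 + 39·47897·60 = 558044628.
558044628 mod 4646009 = 523548.

523548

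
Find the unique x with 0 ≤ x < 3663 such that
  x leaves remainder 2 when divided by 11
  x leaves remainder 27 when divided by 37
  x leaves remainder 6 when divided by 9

The moduli are pairwise coprime; N = 11·37·9 = 3663.
N/11 = 333; 333 ≡ 3 (mod 11); 3·4 ≡ 1, so inverse 4.
N/37 = 99; 99 ≡ 25 (mod 37); 25·3 ≡ 1, so inverse 3.
N/9 = 407; 407 ≡ 2 (mod 9); 2·5 ≡ 1, so inverse 5.
x ≡ 2·333·4 + 27·99·3 + 6·407·5 = 22893.
22893 mod 3663 = 915.

915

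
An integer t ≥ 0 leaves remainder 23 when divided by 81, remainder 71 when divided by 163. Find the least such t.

From t ≡ 23 (mod 81) write t = 23 + 81s. Substituting into t ≡ 71 (mod 163) gives 81s ≡ 48 (mod 163), and since 81⁻¹ ≡ 161 (mod 163), s ≡ 67. Hence t ≡ 23 + 81·67 = 5450 (mod 13203).

5450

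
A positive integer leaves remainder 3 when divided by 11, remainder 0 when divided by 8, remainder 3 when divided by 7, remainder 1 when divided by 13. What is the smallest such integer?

From N ≡ 3 (mod 11) write N = 3 + 11t. Substituting into N ≡ 0 (mod 8) gives 11t ≡ 5 (mod 8), and since 3⁻¹ ≡ 3 (mod 8), t ≡ 7. Hence N ≡ 3 + 11·7 = 80 (mod 88).
From N ≡ 80 (mod 88) write N = 80 + 88t. Substituting into N ≡ 3 (mod 7) gives 88t ≡ 0 (mod 7), and since 4⁻¹ ≡ 2 (mod 7), t ≡ 0. Hence N ≡ 80 + 88·0 = 80 (mod 616).
From N ≡ 80 (mod 616) write N = 80 + 616t. Substituting into N ≡ 1 (mod 13) gives 616t ≡ 12 (mod 13), and since 5⁻¹ ≡ 8 (mod 13), t ≡ 5. Hence N ≡ 80 + 616·5 = 3160 (mod 8008).

3160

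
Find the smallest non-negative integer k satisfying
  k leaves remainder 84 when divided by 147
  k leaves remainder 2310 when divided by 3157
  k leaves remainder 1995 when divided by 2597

220143

Combine the congruences pairwise.
gcd(147, 3157) = 7 and 7 | (2310 − 84), so the pair is consistent; merging gives k ≡ 21252 (mod 66297), where 66297 = lcm(147, 3157).
gcd(66297, 2597) = 49 and 49 | (1995 − 21252), so the pair is consistent; merging gives k ≡ 220143 (mod 3513741), where 3513741 = lcm(66297, 2597).
The solution is unique modulo lcm(147, 3157, 2597) = 3513741.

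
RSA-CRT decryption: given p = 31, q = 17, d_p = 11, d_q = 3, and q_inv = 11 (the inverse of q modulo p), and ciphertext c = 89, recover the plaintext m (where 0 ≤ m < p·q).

523

m₁ = c^(d_p) mod p: c ≡ 27 (mod 31), and 27^11 mod 31 = 27.
m₂ = c^(d_q) mod q: c ≡ 4 (mod 17), and 4^3 mod 17 = 13.
h = q_inv·(m₁ − m₂) mod p = 11·(27 − 13) mod 31 = 30.
m = m₂ + h·q = 13 + 30·17 = 523.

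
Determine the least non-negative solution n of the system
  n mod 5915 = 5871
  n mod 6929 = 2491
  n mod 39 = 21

591456

Combine the congruences pairwise.
gcd(5915, 6929) = 169 and 169 | (2491 − 5871), so the pair is consistent; merging gives n ≡ 106426 (mod 242515), where 242515 = lcm(5915, 6929).
gcd(242515, 39) = 13 and 13 | (21 − 106426), so the pair is consistent; merging gives n ≡ 591456 (mod 727545), where 727545 = lcm(242515, 39).
The solution is unique modulo lcm(5915, 6929, 39) = 727545.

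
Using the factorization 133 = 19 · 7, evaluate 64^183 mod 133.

1

Mod 19: 64 ≡ 7; by Fermat, exponent reduces to 183 mod 18 = 3; 7^3 ≡ 1 (mod 19).
Mod 7: 64 ≡ 1; by Fermat, exponent reduces to 183 mod 6 = 3; 1^3 ≡ 1 (mod 7).
Combine by CRT: x ≡ 1 (mod 19), x ≡ 1 (mod 7) ⇒ x ≡ 1 (mod 133).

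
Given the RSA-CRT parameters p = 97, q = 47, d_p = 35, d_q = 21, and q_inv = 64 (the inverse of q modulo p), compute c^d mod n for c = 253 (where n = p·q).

m₁ = c^(d_p) mod p: c ≡ 59 (mod 97), and 59^35 mod 97 = 80.
m₂ = c^(d_q) mod q: c ≡ 18 (mod 47), and 18^21 mod 47 = 28.
h = q_inv·(m₁ − m₂) mod p = 64·(80 − 28) mod 97 = 30.
m = m₂ + h·q = 28 + 30·47 = 1438.

1438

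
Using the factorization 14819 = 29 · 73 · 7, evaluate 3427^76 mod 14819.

4344

Mod 29: 3427 ≡ 5; by Fermat, exponent reduces to 76 mod 28 = 20; 5^20 ≡ 23 (mod 29).
Mod 73: 3427 ≡ 69; by Fermat, exponent reduces to 76 mod 72 = 4; 69^4 ≡ 37 (mod 73).
Mod 7: 3427 ≡ 4; by Fermat, exponent reduces to 76 mod 6 = 4; 4^4 ≡ 4 (mod 7).
Combine by CRT: x ≡ 23 (mod 29), x ≡ 37 (mod 73), x ≡ 4 (mod 7) ⇒ x ≡ 4344 (mod 14819).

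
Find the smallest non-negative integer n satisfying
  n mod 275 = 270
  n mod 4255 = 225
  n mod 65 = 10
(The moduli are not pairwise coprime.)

2080920

Combine the congruences pairwise.
gcd(275, 4255) = 5 and 5 | (225 − 270), so the pair is consistent; merging gives n ≡ 208720 (mod 234025), where 234025 = lcm(275, 4255).
gcd(234025, 65) = 5 and 5 | (10 − 208720), so the pair is consistent; merging gives n ≡ 2080920 (mod 3042325), where 3042325 = lcm(234025, 65).
The solution is unique modulo lcm(275, 4255, 65) = 3042325.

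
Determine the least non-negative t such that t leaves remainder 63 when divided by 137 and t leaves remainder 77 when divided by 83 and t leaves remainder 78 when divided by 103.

516005

The moduli are pairwise coprime; N = 137·83·103 = 1171213.
N/137 = 8549; 8549 ≡ 55 (mod 137); 55·5 ≡ 1, so inverse 5.
N/83 = 14111; 14111 ≡ 1 (mod 83), inverse 1.
N/103 = 11371; 11371 ≡ 41 (mod 103); 41·98 ≡ 1, so inverse 98.
t ≡ 63·8549·5 + 77·14111·1 + 78·11371·98 = 90699406.
90699406 mod 1171213 = 516005.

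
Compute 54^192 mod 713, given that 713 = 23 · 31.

Mod 23: 54 ≡ 8; by Fermat, exponent reduces to 192 mod 22 = 16; 8^16 ≡ 16 (mod 23).
Mod 31: 54 ≡ 23; by Fermat, exponent reduces to 192 mod 30 = 12; 23^12 ≡ 2 (mod 31).
Combine by CRT: x ≡ 16 (mod 23), x ≡ 2 (mod 31) ⇒ x ≡ 591 (mod 713).

591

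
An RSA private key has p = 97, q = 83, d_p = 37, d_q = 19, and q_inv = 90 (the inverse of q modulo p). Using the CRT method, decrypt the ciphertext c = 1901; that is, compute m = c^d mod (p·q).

m₁ = c^(d_p) mod p: c ≡ 58 (mod 97), and 58^37 mod 97 = 71.
m₂ = c^(d_q) mod q: c ≡ 75 (mod 83), and 75^19 mod 83 = 49.
h = q_inv·(m₁ − m₂) mod p = 90·(71 − 49) mod 97 = 40.
m = m₂ + h·q = 49 + 40·83 = 3369.

3369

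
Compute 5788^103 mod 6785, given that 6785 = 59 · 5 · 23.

987

Mod 59: 5788 ≡ 6; by Fermat, exponent reduces to 103 mod 58 = 45; 6^45 ≡ 43 (mod 59).
Mod 5: 5788 ≡ 3; by Fermat, exponent reduces to 103 mod 4 = 3; 3^3 ≡ 2 (mod 5).
Mod 23: 5788 ≡ 15; by Fermat, exponent reduces to 103 mod 22 = 15; 15^15 ≡ 21 (mod 23).
Combine by CRT: x ≡ 43 (mod 59), x ≡ 2 (mod 5), x ≡ 21 (mod 23) ⇒ x ≡ 987 (mod 6785).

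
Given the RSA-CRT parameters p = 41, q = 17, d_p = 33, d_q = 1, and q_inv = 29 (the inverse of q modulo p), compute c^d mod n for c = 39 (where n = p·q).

m₁ = c^(d_p) mod p: c ≡ 39 (mod 41), and 39^33 mod 41 = 8.
m₂ = c^(d_q) mod q: c ≡ 5 (mod 17), and 5^1 mod 17 = 5.
h = q_inv·(m₁ − m₂) mod p = 29·(8 − 5) mod 41 = 5.
m = m₂ + h·q = 5 + 5·17 = 90.

90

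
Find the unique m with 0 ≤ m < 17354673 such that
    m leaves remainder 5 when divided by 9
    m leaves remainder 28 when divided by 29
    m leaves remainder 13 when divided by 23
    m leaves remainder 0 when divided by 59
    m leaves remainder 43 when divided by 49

The moduli are pairwise coprime; N = 9·29·23·59·49 = 17354673.
N/9 = 1928297; 1928297 ≡ 2 (mod 9); 2·5 ≡ 1, so inverse 5.
N/29 = 598437; 598437 ≡ 22 (mod 29); 22·4 ≡ 1, so inverse 4.
N/23 = 754551; 754551 ≡ 13 (mod 23); 13·16 ≡ 1, so inverse 16.
N/59 = 294147; 294147 ≡ 32 (mod 59); 32·24 ≡ 1, so inverse 24.
N/49 = 354177; 354177 ≡ 5 (mod 49); 5·10 ≡ 1, so inverse 10.
m ≡ 5·1928297·5 + 28·598437·4 + 13·754551·16 + 0·294147·24 + 43·354177·10 = 424475087.
424475087 mod 17354673 = 7962935.

7962935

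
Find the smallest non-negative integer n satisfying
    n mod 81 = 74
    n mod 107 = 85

7040

From n ≡ 74 (mod 81) write n = 74 + 81t. Substituting into n ≡ 85 (mod 107) gives 81t ≡ 11 (mod 107), and since 81⁻¹ ≡ 37 (mod 107), t ≡ 86. Hence n ≡ 74 + 81·86 = 7040 (mod 8667).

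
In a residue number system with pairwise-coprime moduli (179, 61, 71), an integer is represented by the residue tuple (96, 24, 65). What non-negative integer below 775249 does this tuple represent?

From x ≡ 96 (mod 179) write x = 96 + 179t. Substituting into x ≡ 24 (mod 61) gives 179t ≡ 50 (mod 61), and since 57⁻¹ ≡ 15 (mod 61), t ≡ 18. Hence x ≡ 96 + 179·18 = 3318 (mod 10919).
From x ≡ 3318 (mod 10919) write x = 3318 + 10919t. Substituting into x ≡ 65 (mod 71) gives 10919t ≡ 13 (mod 71), and since 56⁻¹ ≡ 52 (mod 71), t ≡ 37. Hence x ≡ 3318 + 10919·37 = 407321 (mod 775249).

407321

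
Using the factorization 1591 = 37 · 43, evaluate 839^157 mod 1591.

Mod 37: 839 ≡ 25; by Fermat, exponent reduces to 157 mod 36 = 13; 25^13 ≡ 21 (mod 37).
Mod 43: 839 ≡ 22; by Fermat, exponent reduces to 157 mod 42 = 31; 22^31 ≡ 27 (mod 43).
Combine by CRT: x ≡ 21 (mod 37), x ≡ 27 (mod 43) ⇒ x ≡ 1575 (mod 1591).

1575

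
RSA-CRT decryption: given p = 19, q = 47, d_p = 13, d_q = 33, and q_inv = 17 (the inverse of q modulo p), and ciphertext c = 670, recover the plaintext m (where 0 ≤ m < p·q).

55

m₁ = c^(d_p) mod p: c ≡ 5 (mod 19), and 5^13 mod 19 = 17.
m₂ = c^(d_q) mod q: c ≡ 12 (mod 47), and 12^33 mod 47 = 8.
h = q_inv·(m₁ − m₂) mod p = 17·(17 − 8) mod 19 = 1.
m = m₂ + h·q = 8 + 1·47 = 55.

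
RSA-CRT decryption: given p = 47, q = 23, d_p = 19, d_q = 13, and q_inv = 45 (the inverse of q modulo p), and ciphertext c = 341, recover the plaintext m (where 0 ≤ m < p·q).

m₁ = c^(d_p) mod p: c ≡ 12 (mod 47), and 12^19 mod 47 = 21.
m₂ = c^(d_q) mod q: c ≡ 19 (mod 23), and 19^13 mod 23 = 7.
h = q_inv·(m₁ − m₂) mod p = 45·(21 − 7) mod 47 = 19.
m = m₂ + h·q = 7 + 19·23 = 444.

444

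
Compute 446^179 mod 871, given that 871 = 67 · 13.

582

Mod 67: 446 ≡ 44; by Fermat, exponent reduces to 179 mod 66 = 47; 44^47 ≡ 46 (mod 67).
Mod 13: 446 ≡ 4; by Fermat, exponent reduces to 179 mod 12 = 11; 4^11 ≡ 10 (mod 13).
Combine by CRT: x ≡ 46 (mod 67), x ≡ 10 (mod 13) ⇒ x ≡ 582 (mod 871).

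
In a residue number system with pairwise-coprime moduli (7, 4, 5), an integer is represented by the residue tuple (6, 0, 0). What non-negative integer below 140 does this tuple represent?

The moduli are pairwise coprime; N = 7·4·5 = 140.
N/7 = 20; 20 ≡ 6 (mod 7); 6·6 ≡ 1, so inverse 6.
N/4 = 35; 35 ≡ 3 (mod 4); 3·3 ≡ 1, so inverse 3.
N/5 = 28; 28 ≡ 3 (mod 5); 3·2 ≡ 1, so inverse 2.
x ≡ 6·20·6 + 0·35·3 + 0·28·2 = 720.
720 mod 140 = 20.

20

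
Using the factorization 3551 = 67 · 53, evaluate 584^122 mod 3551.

1909

Mod 67: 584 ≡ 48; by Fermat, exponent reduces to 122 mod 66 = 56; 48^56 ≡ 33 (mod 67).
Mod 53: 584 ≡ 1; by Fermat, exponent reduces to 122 mod 52 = 18; 1^18 ≡ 1 (mod 53).
Combine by CRT: x ≡ 33 (mod 67), x ≡ 1 (mod 53) ⇒ x ≡ 1909 (mod 3551).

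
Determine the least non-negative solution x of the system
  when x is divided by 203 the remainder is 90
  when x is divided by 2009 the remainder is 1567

45765

Combine the congruences pairwise.
gcd(203, 2009) = 7 and 7 | (1567 − 90), so the pair is consistent; merging gives x ≡ 45765 (mod 58261), where 58261 = lcm(203, 2009).
The solution is unique modulo lcm(203, 2009) = 58261.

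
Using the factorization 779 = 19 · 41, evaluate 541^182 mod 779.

Mod 19: 541 ≡ 9; by Fermat, exponent reduces to 182 mod 18 = 2; 9^2 ≡ 5 (mod 19).
Mod 41: 541 ≡ 8; by Fermat, exponent reduces to 182 mod 40 = 22; 8^22 ≡ 23 (mod 41).
Combine by CRT: x ≡ 5 (mod 19), x ≡ 23 (mod 41) ⇒ x ≡ 556 (mod 779).

556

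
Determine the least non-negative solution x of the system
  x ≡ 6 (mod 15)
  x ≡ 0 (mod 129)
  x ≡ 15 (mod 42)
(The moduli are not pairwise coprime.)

gcd(15, 129) = 3 and 3 | (0 − 6), so the pair is consistent; merging gives x ≡ 516 (mod 645), where 645 = lcm(15, 129).
gcd(645, 42) = 3 and 3 | (15 − 516), so the pair is consistent; merging gives x ≡ 2451 (mod 9030), where 9030 = lcm(645, 42).
The solution is unique modulo lcm(15, 129, 42) = 9030.

2451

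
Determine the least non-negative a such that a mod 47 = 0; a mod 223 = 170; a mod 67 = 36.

508164

The moduli are pairwise coprime; N = 47·223·67 = 702227.
N/47 = 14941; 14941 ≡ 42 (mod 47); 42·28 ≡ 1, so inverse 28.
N/223 = 3149; 3149 ≡ 27 (mod 223); 27·190 ≡ 1, so inverse 190.
N/67 = 10481; 10481 ≡ 29 (mod 67); 29·37 ≡ 1, so inverse 37.
a ≡ 0·14941·28 + 170·3149·190 + 36·10481·37 = 115673392.
115673392 mod 702227 = 508164.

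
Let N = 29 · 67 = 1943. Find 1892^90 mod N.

Mod 29: 1892 ≡ 7; by Fermat, exponent reduces to 90 mod 28 = 6; 7^6 ≡ 25 (mod 29).
Mod 67: 1892 ≡ 16; by Fermat, exponent reduces to 90 mod 66 = 24; 16^24 ≡ 25 (mod 67).
Combine by CRT: x ≡ 25 (mod 29), x ≡ 25 (mod 67) ⇒ x ≡ 25 (mod 1943).

25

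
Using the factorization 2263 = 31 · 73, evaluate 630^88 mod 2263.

877

Mod 31: 630 ≡ 10; by Fermat, exponent reduces to 88 mod 30 = 28; 10^28 ≡ 9 (mod 31).
Mod 73: 630 ≡ 46; by Fermat, exponent reduces to 88 mod 72 = 16; 46^16 ≡ 1 (mod 73).
Combine by CRT: x ≡ 9 (mod 31), x ≡ 1 (mod 73) ⇒ x ≡ 877 (mod 2263).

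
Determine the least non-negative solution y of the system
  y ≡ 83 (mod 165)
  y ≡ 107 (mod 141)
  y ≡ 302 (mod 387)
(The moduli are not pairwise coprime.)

628403

gcd(165, 141) = 3 and 3 | (107 − 83), so the pair is consistent; merging gives y ≡ 248 (mod 7755), where 7755 = lcm(165, 141).
gcd(7755, 387) = 3 and 3 | (302 − 248), so the pair is consistent; merging gives y ≡ 628403 (mod 1000395), where 1000395 = lcm(7755, 387).
The solution is unique modulo lcm(165, 141, 387) = 1000395.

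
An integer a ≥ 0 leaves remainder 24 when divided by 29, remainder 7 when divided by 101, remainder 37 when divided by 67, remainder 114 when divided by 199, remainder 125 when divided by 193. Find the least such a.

6909695029

The moduli are pairwise coprime; N = 29·101·67·199·193 = 7537104901.
N/29 = 259900169; 259900169 ≡ 23 (mod 29); 23·24 ≡ 1, so inverse 24.
N/101 = 74624801; 74624801 ≡ 42 (mod 101); 42·89 ≡ 1, so inverse 89.
N/67 = 112494103; 112494103 ≡ 31 (mod 67); 31·13 ≡ 1, so inverse 13.
N/199 = 37874899; 37874899 ≡ 25 (mod 199); 25·8 ≡ 1, so inverse 8.
N/193 = 39052357; 39052357 ≡ 158 (mod 193); 158·11 ≡ 1, so inverse 11.
a ≡ 24·259900169·24 + 7·74624801·89 + 37·112494103·13 + 114·37874899·8 + 125·39052357·11 = 338542310673.
338542310673 mod 7537104901 = 6909695029.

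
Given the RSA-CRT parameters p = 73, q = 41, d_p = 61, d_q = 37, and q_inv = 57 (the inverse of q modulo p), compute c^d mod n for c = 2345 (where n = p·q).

1761

m₁ = c^(d_p) mod p: c ≡ 9 (mod 73), and 9^61 mod 73 = 9.
m₂ = c^(d_q) mod q: c ≡ 8 (mod 41), and 8^37 mod 41 = 39.
h = q_inv·(m₁ − m₂) mod p = 57·(9 − 39) mod 73 = 42.
m = m₂ + h·q = 39 + 42·41 = 1761.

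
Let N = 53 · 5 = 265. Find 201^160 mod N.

66

Mod 53: 201 ≡ 42; by Fermat, exponent reduces to 160 mod 52 = 4; 42^4 ≡ 13 (mod 53).
Mod 5: 201 ≡ 1; since 4 | 160, by Fermat 1^160 ≡ 1 (mod 5).
Combine by CRT: x ≡ 13 (mod 53), x ≡ 1 (mod 5) ⇒ x ≡ 66 (mod 265).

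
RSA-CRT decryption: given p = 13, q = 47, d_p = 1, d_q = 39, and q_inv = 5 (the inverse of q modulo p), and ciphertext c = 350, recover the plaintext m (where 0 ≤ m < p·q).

m₁ = c^(d_p) mod p: c ≡ 12 (mod 13), and 12^1 mod 13 = 12.
m₂ = c^(d_q) mod q: c ≡ 21 (mod 47), and 21^39 mod 47 = 14.
h = q_inv·(m₁ − m₂) mod p = 5·(12 − 14) mod 13 = 3.
m = m₂ + h·q = 14 + 3·47 = 155.

155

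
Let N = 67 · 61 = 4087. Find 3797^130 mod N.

Mod 67: 3797 ≡ 45; by Fermat, exponent reduces to 130 mod 66 = 64; 45^64 ≡ 9 (mod 67).
Mod 61: 3797 ≡ 15; by Fermat, exponent reduces to 130 mod 60 = 10; 15^10 ≡ 13 (mod 61).
Combine by CRT: x ≡ 9 (mod 67), x ≡ 13 (mod 61) ⇒ x ≡ 1416 (mod 4087).

1416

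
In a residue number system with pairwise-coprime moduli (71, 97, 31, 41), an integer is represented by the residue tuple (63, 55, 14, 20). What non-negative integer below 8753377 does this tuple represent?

Combine the congruences pairwise.
From x ≡ 63 (mod 71) write x = 63 + 71t. Substituting into x ≡ 55 (mod 97) gives 71t ≡ 89 (mod 97), and since 71⁻¹ ≡ 41 (mod 97), t ≡ 60. Hence x ≡ 63 + 71·60 = 4323 (mod 6887).
From x ≡ 4323 (mod 6887) write x = 4323 + 6887t. Substituting into x ≡ 14 (mod 31) gives 6887t ≡ 0 (mod 31), and since 5⁻¹ ≡ 25 (mod 31), t ≡ 0. Hence x ≡ 4323 + 6887·0 = 4323 (mod 213497).
From x ≡ 4323 (mod 213497) write x = 4323 + 213497t. Substituting into x ≡ 20 (mod 41) gives 213497t ≡ 2 (mod 41), and since 10⁻¹ ≡ 37 (mod 41), t ≡ 33. Hence x ≡ 4323 + 213497·33 = 7049724 (mod 8753377).

7049724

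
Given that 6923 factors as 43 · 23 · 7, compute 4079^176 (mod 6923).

3175

Mod 43: 4079 ≡ 37; by Fermat, exponent reduces to 176 mod 42 = 8; 37^8 ≡ 36 (mod 43).
Mod 23: 4079 ≡ 8; since 22 | 176, by Fermat 8^176 ≡ 1 (mod 23).
Mod 7: 4079 ≡ 5; by Fermat, exponent reduces to 176 mod 6 = 2; 5^2 ≡ 4 (mod 7).
Combine by CRT: x ≡ 36 (mod 43), x ≡ 1 (mod 23), x ≡ 4 (mod 7) ⇒ x ≡ 3175 (mod 6923).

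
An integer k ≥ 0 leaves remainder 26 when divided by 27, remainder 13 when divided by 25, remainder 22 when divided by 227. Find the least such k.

121013

The moduli are pairwise coprime; N = 27·25·227 = 153225.
N/27 = 5675; 5675 ≡ 5 (mod 27); 5·11 ≡ 1, so inverse 11.
N/25 = 6129; 6129 ≡ 4 (mod 25); 4·19 ≡ 1, so inverse 19.
N/227 = 675; 675 ≡ 221 (mod 227); 221·189 ≡ 1, so inverse 189.
k ≡ 26·5675·11 + 13·6129·19 + 22·675·189 = 5943563.
5943563 mod 153225 = 121013.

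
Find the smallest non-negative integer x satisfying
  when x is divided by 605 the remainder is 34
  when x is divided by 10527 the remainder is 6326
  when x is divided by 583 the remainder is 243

gcd(605, 10527) = 121 and 121 | (6326 − 34), so the pair is consistent; merging gives x ≡ 48434 (mod 52635), where 52635 = lcm(605, 10527).
gcd(52635, 583) = 11 and 11 | (243 − 48434), so the pair is consistent; merging gives x ≡ 1785389 (mod 2789655), where 2789655 = lcm(52635, 583).
The solution is unique modulo lcm(605, 10527, 583) = 2789655.

1785389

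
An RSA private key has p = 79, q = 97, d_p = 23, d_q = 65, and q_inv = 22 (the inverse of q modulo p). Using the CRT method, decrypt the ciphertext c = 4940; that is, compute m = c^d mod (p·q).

m₁ = c^(d_p) mod p: c ≡ 42 (mod 79), and 42^23 mod 79 = 4.
m₂ = c^(d_q) mod q: c ≡ 90 (mod 97), and 90^65 mod 97 = 58.
h = q_inv·(m₁ − m₂) mod p = 22·(4 − 58) mod 79 = 76.
m = m₂ + h·q = 58 + 76·97 = 7430.

7430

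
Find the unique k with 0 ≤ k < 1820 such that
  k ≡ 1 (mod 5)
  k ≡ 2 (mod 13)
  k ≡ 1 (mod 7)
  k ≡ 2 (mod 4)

106

The moduli are pairwise coprime; N = 5·13·7·4 = 1820.
N/5 = 364; 364 ≡ 4 (mod 5); 4·4 ≡ 1, so inverse 4.
N/13 = 140; 140 ≡ 10 (mod 13); 10·4 ≡ 1, so inverse 4.
N/7 = 260; 260 ≡ 1 (mod 7), inverse 1.
N/4 = 455; 455 ≡ 3 (mod 4); 3·3 ≡ 1, so inverse 3.
k ≡ 1·364·4 + 2·140·4 + 1·260·1 + 2·455·3 = 5566.
5566 mod 1820 = 106.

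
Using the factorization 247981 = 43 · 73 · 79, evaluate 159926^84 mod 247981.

227686

Mod 43: 159926 ≡ 9; since 42 | 84, by Fermat 9^84 ≡ 1 (mod 43).
Mod 73: 159926 ≡ 56; by Fermat, exponent reduces to 84 mod 72 = 12; 56^12 ≡ 72 (mod 73).
Mod 79: 159926 ≡ 30; by Fermat, exponent reduces to 84 mod 78 = 6; 30^6 ≡ 8 (mod 79).
Combine by CRT: x ≡ 1 (mod 43), x ≡ 72 (mod 73), x ≡ 8 (mod 79) ⇒ x ≡ 227686 (mod 247981).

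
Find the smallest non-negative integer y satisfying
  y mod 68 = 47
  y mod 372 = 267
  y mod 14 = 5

gcd(68, 372) = 4 and 4 | (267 − 47), so the pair is consistent; merging gives y ≡ 3243 (mod 6324), where 6324 = lcm(68, 372).
gcd(6324, 14) = 2 and 2 | (5 − 3243), so the pair is consistent; merging gives y ≡ 9567 (mod 44268), where 44268 = lcm(6324, 14).
The solution is unique modulo lcm(68, 372, 14) = 44268.

9567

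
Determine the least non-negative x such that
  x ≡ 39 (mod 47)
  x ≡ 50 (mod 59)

227

From x ≡ 39 (mod 47) write x = 39 + 47t. Substituting into x ≡ 50 (mod 59) gives 47t ≡ 11 (mod 59), and since 47⁻¹ ≡ 54 (mod 59), t ≡ 4. Hence x ≡ 39 + 47·4 = 227 (mod 2773).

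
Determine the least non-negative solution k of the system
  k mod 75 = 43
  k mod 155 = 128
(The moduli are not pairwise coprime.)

2143

gcd(75, 155) = 5 and 5 | (128 − 43), so the pair is consistent; merging gives k ≡ 2143 (mod 2325), where 2325 = lcm(75, 155).
The solution is unique modulo lcm(75, 155) = 2325.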